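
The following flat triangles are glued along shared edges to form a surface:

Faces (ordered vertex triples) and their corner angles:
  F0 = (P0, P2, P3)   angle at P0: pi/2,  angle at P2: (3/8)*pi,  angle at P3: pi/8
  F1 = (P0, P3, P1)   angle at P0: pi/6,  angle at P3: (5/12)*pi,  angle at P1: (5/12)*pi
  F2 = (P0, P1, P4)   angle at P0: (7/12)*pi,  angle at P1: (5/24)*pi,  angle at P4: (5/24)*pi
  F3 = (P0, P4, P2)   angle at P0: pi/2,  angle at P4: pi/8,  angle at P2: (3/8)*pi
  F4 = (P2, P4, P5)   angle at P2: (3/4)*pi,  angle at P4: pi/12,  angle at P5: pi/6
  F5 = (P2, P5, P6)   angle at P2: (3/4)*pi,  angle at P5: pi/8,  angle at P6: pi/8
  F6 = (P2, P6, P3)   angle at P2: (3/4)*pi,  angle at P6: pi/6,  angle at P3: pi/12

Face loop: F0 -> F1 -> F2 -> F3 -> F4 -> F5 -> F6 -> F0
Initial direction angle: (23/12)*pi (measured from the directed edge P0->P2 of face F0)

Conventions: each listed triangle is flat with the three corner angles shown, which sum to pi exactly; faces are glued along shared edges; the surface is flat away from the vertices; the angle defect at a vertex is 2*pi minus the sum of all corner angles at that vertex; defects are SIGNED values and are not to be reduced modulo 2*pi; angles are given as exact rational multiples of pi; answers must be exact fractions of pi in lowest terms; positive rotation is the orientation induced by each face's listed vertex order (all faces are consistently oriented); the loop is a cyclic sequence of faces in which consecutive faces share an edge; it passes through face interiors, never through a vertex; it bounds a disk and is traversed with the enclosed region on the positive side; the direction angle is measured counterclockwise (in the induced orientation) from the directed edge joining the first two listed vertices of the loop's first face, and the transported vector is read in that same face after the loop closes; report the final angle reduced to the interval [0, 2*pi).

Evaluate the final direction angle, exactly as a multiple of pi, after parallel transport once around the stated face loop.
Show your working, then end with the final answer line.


enclosed vertex P0: corner angles sum to (7/4)*pi, defect = 2*pi - (7/4)*pi = pi/4
enclosed vertex P2: corner angles sum to 3*pi, defect = 2*pi - 3*pi = -pi
final direction = starting direction + enclosed defect total, reduced mod 2*pi (induced orientation)
final angle = (23/12)*pi - (3/4)*pi = (7/6)*pi (mod 2*pi)

Answer: final direction angle = (7/6)*pi


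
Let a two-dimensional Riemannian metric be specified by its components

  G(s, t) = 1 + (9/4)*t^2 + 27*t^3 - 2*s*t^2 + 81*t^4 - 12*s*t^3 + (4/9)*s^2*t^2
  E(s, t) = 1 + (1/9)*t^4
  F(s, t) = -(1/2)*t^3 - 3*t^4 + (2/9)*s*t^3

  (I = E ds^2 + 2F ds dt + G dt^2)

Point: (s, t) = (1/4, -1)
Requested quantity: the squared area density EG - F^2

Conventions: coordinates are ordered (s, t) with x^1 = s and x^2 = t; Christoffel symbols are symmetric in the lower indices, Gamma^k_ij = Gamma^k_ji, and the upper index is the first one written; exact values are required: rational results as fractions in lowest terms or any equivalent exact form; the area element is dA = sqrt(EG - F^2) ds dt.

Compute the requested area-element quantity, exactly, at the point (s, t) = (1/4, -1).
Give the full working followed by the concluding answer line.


E = 10/9, F = -23/9, G = 538/9; EG - F^2 = 539/9

Answer: EG - F^2 = 539/9


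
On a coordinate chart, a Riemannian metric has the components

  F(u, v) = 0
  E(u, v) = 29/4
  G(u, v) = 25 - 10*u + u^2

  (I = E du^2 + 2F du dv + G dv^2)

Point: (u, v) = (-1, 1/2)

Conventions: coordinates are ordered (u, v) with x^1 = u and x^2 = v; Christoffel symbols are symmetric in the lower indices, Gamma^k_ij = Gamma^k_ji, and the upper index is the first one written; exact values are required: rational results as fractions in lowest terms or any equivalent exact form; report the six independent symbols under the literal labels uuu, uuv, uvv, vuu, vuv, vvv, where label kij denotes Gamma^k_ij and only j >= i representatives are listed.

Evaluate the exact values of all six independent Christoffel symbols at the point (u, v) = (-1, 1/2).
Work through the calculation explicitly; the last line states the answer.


E = 29/4, F = 0, G = 36 at the point
E_u = 0, E_v = 0, F_u = 0, F_v = 0, G_u = -12, G_v = 0
EG - F^2 = 261;  g^inv = (1/261) * [[36, 0], [0, 29/4]]
first-kind symbols [ij,l] = (1/2)(d_i g_jl + d_j g_il - d_l g_ij): [uu,u] = E_u/2 = 0, [uu,v] = F_u - E_v/2 = 0, [uv,u] = E_v/2 = 0, [uv,v] = G_u/2 = -6, [vv,u] = F_v - G_u/2 = 6, [vv,v] = G_v/2 = 0
Gamma^u_ij = (G*[ij,u] - F*[ij,v])/(EG - F^2), Gamma^v_ij = (E*[ij,v] - F*[ij,u])/(EG - F^2)

Answer: Gamma_uuu = 0, Gamma_uuv = 0, Gamma_uvv = 24/29, Gamma_vuu = 0, Gamma_vuv = -1/6, Gamma_vvv = 0


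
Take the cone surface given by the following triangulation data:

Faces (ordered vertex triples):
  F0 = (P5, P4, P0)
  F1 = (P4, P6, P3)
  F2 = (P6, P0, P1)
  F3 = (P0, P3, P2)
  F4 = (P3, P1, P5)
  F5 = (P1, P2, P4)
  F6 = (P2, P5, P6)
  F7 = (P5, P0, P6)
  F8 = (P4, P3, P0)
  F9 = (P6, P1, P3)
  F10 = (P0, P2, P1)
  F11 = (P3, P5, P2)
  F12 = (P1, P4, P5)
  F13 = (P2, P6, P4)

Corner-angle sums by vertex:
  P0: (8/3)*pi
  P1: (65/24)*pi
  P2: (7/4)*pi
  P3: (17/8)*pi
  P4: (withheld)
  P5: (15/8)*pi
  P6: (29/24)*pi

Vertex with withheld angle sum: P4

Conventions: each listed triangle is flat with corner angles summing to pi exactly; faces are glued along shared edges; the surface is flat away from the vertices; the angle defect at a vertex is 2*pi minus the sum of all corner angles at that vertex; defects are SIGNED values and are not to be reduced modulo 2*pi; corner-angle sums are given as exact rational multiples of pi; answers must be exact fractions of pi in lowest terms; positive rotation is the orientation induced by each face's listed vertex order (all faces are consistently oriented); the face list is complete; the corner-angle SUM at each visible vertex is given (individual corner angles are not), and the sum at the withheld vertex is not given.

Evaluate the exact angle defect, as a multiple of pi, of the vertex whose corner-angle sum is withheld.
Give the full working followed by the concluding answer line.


V = 7, E = 21, F = 14; chi = V - E + F = 0
Gauss-Bonnet: total defect = 2*pi*chi = 0; visible defects sum to -pi/3

Answer: defect(P4) = pi/3


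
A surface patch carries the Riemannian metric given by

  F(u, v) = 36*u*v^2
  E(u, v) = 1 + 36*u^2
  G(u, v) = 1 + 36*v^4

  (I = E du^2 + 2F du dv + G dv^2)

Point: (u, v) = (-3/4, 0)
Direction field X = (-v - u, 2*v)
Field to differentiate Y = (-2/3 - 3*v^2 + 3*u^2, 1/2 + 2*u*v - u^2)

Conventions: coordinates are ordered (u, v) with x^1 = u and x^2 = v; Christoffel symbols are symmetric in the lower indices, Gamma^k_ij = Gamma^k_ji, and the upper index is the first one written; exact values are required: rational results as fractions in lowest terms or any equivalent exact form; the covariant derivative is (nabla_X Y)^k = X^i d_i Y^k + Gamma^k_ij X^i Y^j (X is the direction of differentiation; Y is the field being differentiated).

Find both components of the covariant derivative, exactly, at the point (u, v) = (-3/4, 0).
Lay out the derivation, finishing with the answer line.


E = 85/4, F = 0, G = 1 at the point
E_u = -54, E_v = 0, F_u = 0, F_v = 0, G_u = 0, G_v = 0
EG - F^2 = 85/4;  g^inv = (4/85) * [[1, 0], [0, 85/4]]
first-kind symbols [ij,l] = (1/2)(d_i g_jl + d_j g_il - d_l g_ij): [uu,u] = E_u/2 = -27, [uu,v] = F_u - E_v/2 = 0, [uv,u] = E_v/2 = 0, [uv,v] = G_u/2 = 0, [vv,u] = F_v - G_u/2 = 0, [vv,v] = G_v/2 = 0
Gamma^u_ij = (G*[ij,u] - F*[ij,v])/(EG - F^2), Gamma^v_ij = (E*[ij,v] - F*[ij,u])/(EG - F^2)
Gamma_uuu = -108/85, Gamma_uuv = 0, Gamma_uvv = 0, Gamma_vuu = 0, Gamma_vuv = 0, Gamma_vvv = 0
X = (3/4, 0), Y = (49/48, -1/16) at the point

Answer: (nabla_X Y)^u = -5913/1360, (nabla_X Y)^v = 9/8


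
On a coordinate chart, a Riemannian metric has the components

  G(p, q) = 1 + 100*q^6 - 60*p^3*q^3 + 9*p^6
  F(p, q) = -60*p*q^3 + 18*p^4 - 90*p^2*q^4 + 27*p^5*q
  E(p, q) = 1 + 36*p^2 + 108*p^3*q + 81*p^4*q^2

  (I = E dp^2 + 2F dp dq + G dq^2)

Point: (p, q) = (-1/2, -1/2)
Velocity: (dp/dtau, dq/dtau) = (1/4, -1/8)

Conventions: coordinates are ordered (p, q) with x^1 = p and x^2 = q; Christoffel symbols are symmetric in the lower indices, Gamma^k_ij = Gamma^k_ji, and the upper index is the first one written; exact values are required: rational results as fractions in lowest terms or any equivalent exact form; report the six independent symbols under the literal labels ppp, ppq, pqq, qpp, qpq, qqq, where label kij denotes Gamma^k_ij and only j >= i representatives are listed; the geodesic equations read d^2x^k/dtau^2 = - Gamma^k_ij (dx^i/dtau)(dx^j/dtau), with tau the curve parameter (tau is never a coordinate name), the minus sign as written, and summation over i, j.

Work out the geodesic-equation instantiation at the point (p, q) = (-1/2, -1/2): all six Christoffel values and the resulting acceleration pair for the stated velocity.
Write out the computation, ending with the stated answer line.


E = 1153/64, F = -231/64, G = 113/64 at the point
E_p = -693/8, E_q = -297/16, F_p = -3/32, F_q = 1053/32, G_p = 63/16, G_q = -105/8
EG - F^2 = 601/32;  g^inv = (32/601) * [[113/64, 231/64], [231/64, 1153/64]]
first-kind symbols [ij,l] = (1/2)(d_i g_jl + d_j g_il - d_l g_ij): [pp,p] = E_p/2 = -693/16, [pp,q] = F_p - E_q/2 = 147/16, [pq,p] = E_q/2 = -297/32, [pq,q] = G_p/2 = 63/32, [qq,p] = F_q - G_p/2 = 495/16, [qq,q] = G_q/2 = -105/16
Gamma^p_ij = (G*[ij,p] - F*[ij,q])/(EG - F^2), Gamma^q_ij = (E*[ij,q] - F*[ij,p])/(EG - F^2)
Gamma_ppp = -1386/601, Gamma_ppq = -297/601, Gamma_pqq = 990/601, Gamma_qpp = 294/601, Gamma_qpq = 63/601, Gamma_qqq = -210/601
d^2p/dtau^2 = -(Gamma_ppp*(1/4)^2 + 2*Gamma_ppq*(1/4)*(-1/8) + Gamma_pqq*(-1/8)^2) = 1683/19232
d^2q/dtau^2 = -(Gamma_qpp*(1/4)^2 + 2*Gamma_qpq*(1/4)*(-1/8) + Gamma_qqq*(-1/8)^2) = -357/19232

Answer: Gamma_ppp = -1386/601, Gamma_ppq = -297/601, Gamma_pqq = 990/601, Gamma_qpp = 294/601, Gamma_qpq = 63/601, Gamma_qqq = -210/601; accelerations (d^2p/dtau^2, d^2q/dtau^2) = (1683/19232, -357/19232)


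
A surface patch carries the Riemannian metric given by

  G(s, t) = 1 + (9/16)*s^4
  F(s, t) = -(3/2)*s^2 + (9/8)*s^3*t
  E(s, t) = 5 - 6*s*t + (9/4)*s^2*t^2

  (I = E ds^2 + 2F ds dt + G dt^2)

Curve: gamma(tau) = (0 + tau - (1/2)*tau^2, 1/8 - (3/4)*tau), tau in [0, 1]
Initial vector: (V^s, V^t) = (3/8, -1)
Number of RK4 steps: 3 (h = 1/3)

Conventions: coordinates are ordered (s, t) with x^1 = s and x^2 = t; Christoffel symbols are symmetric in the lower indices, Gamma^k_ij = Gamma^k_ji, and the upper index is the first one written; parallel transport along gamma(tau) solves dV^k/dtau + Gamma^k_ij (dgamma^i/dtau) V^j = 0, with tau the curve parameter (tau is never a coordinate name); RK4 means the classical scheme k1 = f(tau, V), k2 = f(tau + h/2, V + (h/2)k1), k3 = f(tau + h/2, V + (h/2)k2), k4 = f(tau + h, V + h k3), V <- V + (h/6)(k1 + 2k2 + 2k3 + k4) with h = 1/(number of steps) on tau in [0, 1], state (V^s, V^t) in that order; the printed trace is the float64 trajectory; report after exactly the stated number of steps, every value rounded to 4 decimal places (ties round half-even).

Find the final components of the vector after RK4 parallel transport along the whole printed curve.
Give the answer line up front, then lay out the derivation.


Answer: V^s = 0.2514, V^t = -0.9942

gamma'(tau) = (1 - tau, -3/4); f(tau, V)^k = -Gamma^k_ij(gamma(tau)) gamma'^i(tau) V^j; h = 1/3; intermediate values shown to 6 dp
curve data and Christoffel symbols at the stage parameters:
  tau = 0.000000: gamma = (0.000000, 0.125000), gamma' = (1.000000, -0.750000); Gamma_sss = -0.075000, Gamma_sst = 0.000000, Gamma_stt = 0.000000, Gamma_tss = 0.000000, Gamma_tst = 0.000000, Gamma_ttt = 0.000000
  tau = 0.166667: gamma = (0.152778, 0.000000), gamma' = (0.833333, -0.750000); Gamma_sss = 0.000000, Gamma_sst = -0.091661, Gamma_stt = 0.000000, Gamma_tss = 0.000000, Gamma_tst = 0.000802, Gamma_ttt = 0.000000
  tau = 0.333333: gamma = (0.277778, -0.125000), gamma' = (0.666667, -0.750000); Gamma_sss = 0.073789, Gamma_sst = -0.163976, Gamma_stt = 0.000000, Gamma_tss = -0.002081, Gamma_tst = 0.004624, Gamma_ttt = 0.000000
  tau = 0.500000: gamma = (0.375000, -0.250000), gamma' = (0.500000, -0.750000); Gamma_sss = 0.143515, Gamma_sst = -0.215272, Gamma_stt = 0.000000, Gamma_tss = -0.007071, Gamma_tst = 0.010606, Gamma_ttt = 0.000000
  tau = 0.666667: gamma = (0.444444, -0.375000), gamma' = (0.333333, -0.750000); Gamma_sss = 0.208010, Gamma_sst = -0.246530, Gamma_stt = 0.000000, Gamma_tss = -0.013696, Gamma_tst = 0.016232, Gamma_ttt = 0.000000
  tau = 0.833333: gamma = (0.486111, -0.500000), gamma' = (0.166667, -0.750000); Gamma_sss = 0.267783, Gamma_sst = -0.260345, Gamma_stt = 0.000000, Gamma_tss = -0.020071, Gamma_tst = 0.019513, Gamma_ttt = 0.000000
  tau = 1.000000: gamma = (0.500000, -0.625000), gamma' = (0.000000, -0.750000); Gamma_sss = 0.324613, Gamma_sst = -0.259690, Gamma_stt = 0.000000, Gamma_tss = -0.024654, Gamma_tst = 0.019723, Gamma_ttt = 0.000000
step 0: V^s = 0.3750, V^t = -1.0000
step 1: k1 = (0.028125, 0.000000), k2 = (-0.102486, 0.000897), k3 = (-0.100978, 0.000884), k4 = (-0.168055, 0.004739); V <- V + (h/6)(k1 + 2k2 + 2k3 + k4): V^s = 0.3446, V^t = -0.9995
step 2: k1 = (-0.168601, 0.004755), k2 = (-0.181317, 0.008933), k3 = (-0.180748, 0.008905), k4 = (-0.154191, 0.010153); V <- V + (h/6)(k1 + 2k2 + 2k3 + k4): V^s = 0.2865, V^t = -0.9967
step 3: k1 = (-0.154735, 0.010188), k2 = (-0.105706, 0.007923), k3 = (-0.107683, 0.008071), k4 = (-0.048801, 0.003706); V <- V + (h/6)(k1 + 2k2 + 2k3 + k4): V^s = 0.2514, V^t = -0.9942


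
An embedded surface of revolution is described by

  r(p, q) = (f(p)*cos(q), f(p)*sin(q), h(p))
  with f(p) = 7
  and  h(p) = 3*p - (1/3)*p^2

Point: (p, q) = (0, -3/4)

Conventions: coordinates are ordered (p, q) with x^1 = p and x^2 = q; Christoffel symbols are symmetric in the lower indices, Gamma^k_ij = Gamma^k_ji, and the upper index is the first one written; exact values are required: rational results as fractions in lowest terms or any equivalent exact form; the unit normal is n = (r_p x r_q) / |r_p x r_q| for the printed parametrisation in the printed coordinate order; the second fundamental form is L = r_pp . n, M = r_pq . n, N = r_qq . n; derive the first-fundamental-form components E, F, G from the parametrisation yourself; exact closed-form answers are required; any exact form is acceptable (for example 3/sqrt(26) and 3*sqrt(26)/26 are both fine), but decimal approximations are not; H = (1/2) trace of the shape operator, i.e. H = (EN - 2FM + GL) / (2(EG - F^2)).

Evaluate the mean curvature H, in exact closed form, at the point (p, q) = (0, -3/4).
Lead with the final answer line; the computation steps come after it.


Answer: H = 1/14

f = 7, f' = 0, f'' = 0, h' = 3, h'' = -2/3
E = 9, F = 0, G = 49; answer radicand W^2 = 9
unnormalised second-form numerators: l = 0, m = 0, n = 21; L = l/sqrt(9), and similarly M = m/sqrt(W^2), N = n/sqrt(W^2)
H = (E*n - 2*F*m + G*l) / (2*(EG - F^2)*sqrt(W^2)); E*n - 2*F*m + G*l = 189, EG - F^2 = 441, so H = (3/14)/sqrt(9)


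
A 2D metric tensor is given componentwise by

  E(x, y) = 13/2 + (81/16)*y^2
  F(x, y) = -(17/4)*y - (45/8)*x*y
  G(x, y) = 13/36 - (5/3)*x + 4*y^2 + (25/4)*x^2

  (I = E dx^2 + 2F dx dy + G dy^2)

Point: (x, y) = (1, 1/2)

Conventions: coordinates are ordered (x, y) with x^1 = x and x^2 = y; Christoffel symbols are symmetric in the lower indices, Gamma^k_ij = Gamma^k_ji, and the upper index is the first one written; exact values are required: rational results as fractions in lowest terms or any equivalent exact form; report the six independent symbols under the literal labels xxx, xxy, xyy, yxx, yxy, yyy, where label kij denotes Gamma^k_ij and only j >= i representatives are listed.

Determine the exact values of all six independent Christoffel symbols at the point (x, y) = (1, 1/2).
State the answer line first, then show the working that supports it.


Answer: Gamma_xxx = -121581/100378, Gamma_xxy = 96288/50189, Gamma_xyy = -560048/150567, Gamma_yxx = -764883/401512, Gamma_yxy = 251421/100378, Gamma_yyy = -138174/50189

E = 497/64, F = -79/16, G = 107/18 at the point
E_x = 0, E_y = 81/16, F_x = -45/16, F_y = -79/8, G_x = 65/6, G_y = 4
EG - F^2 = 50189/2304;  g^inv = (2304/50189) * [[107/18, 79/16], [79/16, 497/64]]
first-kind symbols [ij,l] = (1/2)(d_i g_jl + d_j g_il - d_l g_ij): [xx,x] = E_x/2 = 0, [xx,y] = F_x - E_y/2 = -171/32, [xy,x] = E_y/2 = 81/32, [xy,y] = G_x/2 = 65/12, [yy,x] = F_y - G_x/2 = -367/24, [yy,y] = G_y/2 = 2
Gamma^x_ij = (G*[ij,x] - F*[ij,y])/(EG - F^2), Gamma^y_ij = (E*[ij,y] - F*[ij,x])/(EG - F^2)


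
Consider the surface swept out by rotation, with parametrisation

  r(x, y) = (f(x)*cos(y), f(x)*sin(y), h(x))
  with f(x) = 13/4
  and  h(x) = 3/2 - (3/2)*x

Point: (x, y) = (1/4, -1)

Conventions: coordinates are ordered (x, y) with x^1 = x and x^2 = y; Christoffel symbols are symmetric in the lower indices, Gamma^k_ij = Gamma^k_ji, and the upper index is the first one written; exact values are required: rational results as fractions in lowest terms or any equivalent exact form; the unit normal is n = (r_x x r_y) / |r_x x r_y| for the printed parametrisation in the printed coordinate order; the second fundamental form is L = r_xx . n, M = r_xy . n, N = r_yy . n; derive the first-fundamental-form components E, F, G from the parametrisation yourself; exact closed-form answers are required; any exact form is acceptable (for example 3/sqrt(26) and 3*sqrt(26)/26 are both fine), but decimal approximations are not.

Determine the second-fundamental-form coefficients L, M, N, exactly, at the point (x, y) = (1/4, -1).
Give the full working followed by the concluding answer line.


f = 13/4, f' = 0, f'' = 0, h' = -3/2, h'' = 0
E = 9/4, F = 0, G = 169/16; answer radicand W^2 = 9/4
unnormalised second-form numerators: l = 0, m = 0, n = -39/8; L = l/sqrt(9/4), and similarly M = m/sqrt(W^2), N = n/sqrt(W^2)

Answer: L = 0, M = 0, N = -13/4


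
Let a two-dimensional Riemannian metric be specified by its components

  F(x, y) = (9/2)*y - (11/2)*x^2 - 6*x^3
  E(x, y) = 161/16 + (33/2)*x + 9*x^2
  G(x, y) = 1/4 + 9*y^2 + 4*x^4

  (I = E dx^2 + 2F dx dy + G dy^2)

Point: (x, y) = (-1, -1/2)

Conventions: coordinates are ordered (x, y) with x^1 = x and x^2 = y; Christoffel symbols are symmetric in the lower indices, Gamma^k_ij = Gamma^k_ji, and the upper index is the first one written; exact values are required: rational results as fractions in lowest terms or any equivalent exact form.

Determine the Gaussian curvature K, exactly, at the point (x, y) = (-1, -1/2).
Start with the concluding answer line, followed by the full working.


Answer: K = -35648/189225

E = 41/16, F = -7/4, G = 13/2, EG - F^2 = 435/32 at the point
E_x = -3/2, E_y = 0, F_x = -7, F_y = 9/2, G_x = -16, G_y = -9
E_yy = 0, F_xy = 0, G_xx = 48
Brioschi: K = (det M1 - det M2) / (EG - F^2)^2 with the standard first/second-derivative matrices M1, M2.
M1 = [[-E_yy/2 + F_xy - G_xx/2, E_x/2, F_x - E_y/2], [F_y - G_x/2, E, F], [G_y/2, F, G]] = [[-24, -3/4, -7], [25/2, 41/16, -7/4], [-9/2, -7/4, 13/2]]; det M1 = -3181/16
M2 = [[0, E_y/2, G_x/2], [E_y/2, E, F], [G_x/2, F, G]] = [[0, 0, -8], [0, 41/16, -7/4], [-8, -7/4, 13/2]]; det M2 = -164
det M1 - det M2 = -557/16; K = -557/16 / (435/32)^2 = -35648/189225


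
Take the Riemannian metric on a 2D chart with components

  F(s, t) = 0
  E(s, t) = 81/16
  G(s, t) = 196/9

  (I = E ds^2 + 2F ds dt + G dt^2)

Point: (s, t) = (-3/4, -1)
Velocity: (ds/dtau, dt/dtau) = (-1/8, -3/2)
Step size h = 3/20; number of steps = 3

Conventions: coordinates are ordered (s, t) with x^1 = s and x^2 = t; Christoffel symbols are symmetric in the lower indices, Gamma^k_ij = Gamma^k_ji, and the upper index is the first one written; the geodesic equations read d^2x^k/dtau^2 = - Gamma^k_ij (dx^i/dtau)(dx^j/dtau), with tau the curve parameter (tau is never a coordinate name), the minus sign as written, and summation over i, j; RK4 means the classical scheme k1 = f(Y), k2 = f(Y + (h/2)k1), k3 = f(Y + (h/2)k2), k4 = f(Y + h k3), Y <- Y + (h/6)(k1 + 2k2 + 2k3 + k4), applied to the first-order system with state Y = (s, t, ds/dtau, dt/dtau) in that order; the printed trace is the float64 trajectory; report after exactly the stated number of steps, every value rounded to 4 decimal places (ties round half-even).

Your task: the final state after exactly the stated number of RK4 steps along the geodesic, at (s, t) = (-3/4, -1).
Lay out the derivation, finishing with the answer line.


f(Y) = (ds/dtau, dt/dtau, -Gamma^s_ij Y'^i Y'^j, -Gamma^t_ij Y'^i Y'^j) with the Gammas evaluated at the stage position; h = 0.150000; intermediate values shown to 6 dp
step 0: s = -0.7500, t = -1.0000, ds/dtau = -0.1250, dt/dtau = -1.5000
step 1:
  k1: at (s, t) = (-0.750000, -1.000000), (ds/dtau, dt/dtau) = (-0.125000, -1.500000); Gamma_sss = 0.000000, Gamma_sst = 0.000000, Gamma_stt = 0.000000, Gamma_tss = 0.000000, Gamma_tst = 0.000000, Gamma_ttt = 0.000000; k1 = (-0.125000, -1.500000, 0.000000, 0.000000)
  k2: at (s, t) = (-0.759375, -1.112500), (ds/dtau, dt/dtau) = (-0.125000, -1.500000); Gamma_sss = 0.000000, Gamma_sst = 0.000000, Gamma_stt = 0.000000, Gamma_tss = 0.000000, Gamma_tst = 0.000000, Gamma_ttt = 0.000000; k2 = (-0.125000, -1.500000, 0.000000, 0.000000)
  k3: at (s, t) = (-0.759375, -1.112500), (ds/dtau, dt/dtau) = (-0.125000, -1.500000); Gamma_sss = 0.000000, Gamma_sst = 0.000000, Gamma_stt = 0.000000, Gamma_tss = 0.000000, Gamma_tst = 0.000000, Gamma_ttt = 0.000000; k3 = (-0.125000, -1.500000, 0.000000, 0.000000)
  k4: at (s, t) = (-0.768750, -1.225000), (ds/dtau, dt/dtau) = (-0.125000, -1.500000); Gamma_sss = 0.000000, Gamma_sst = 0.000000, Gamma_stt = 0.000000, Gamma_tss = 0.000000, Gamma_tst = 0.000000, Gamma_ttt = 0.000000; k4 = (-0.125000, -1.500000, 0.000000, 0.000000)
  Y <- Y + (h/6)(k1 + 2k2 + 2k3 + k4): s = -0.7688, t = -1.2250, ds/dtau = -0.1250, dt/dtau = -1.5000
step 2:
  k1: at (s, t) = (-0.768750, -1.225000), (ds/dtau, dt/dtau) = (-0.125000, -1.500000); Gamma_sss = 0.000000, Gamma_sst = 0.000000, Gamma_stt = 0.000000, Gamma_tss = 0.000000, Gamma_tst = 0.000000, Gamma_ttt = 0.000000; k1 = (-0.125000, -1.500000, 0.000000, 0.000000)
  k2: at (s, t) = (-0.778125, -1.337500), (ds/dtau, dt/dtau) = (-0.125000, -1.500000); Gamma_sss = 0.000000, Gamma_sst = 0.000000, Gamma_stt = 0.000000, Gamma_tss = 0.000000, Gamma_tst = 0.000000, Gamma_ttt = 0.000000; k2 = (-0.125000, -1.500000, 0.000000, 0.000000)
  k3: at (s, t) = (-0.778125, -1.337500), (ds/dtau, dt/dtau) = (-0.125000, -1.500000); Gamma_sss = 0.000000, Gamma_sst = 0.000000, Gamma_stt = 0.000000, Gamma_tss = 0.000000, Gamma_tst = 0.000000, Gamma_ttt = 0.000000; k3 = (-0.125000, -1.500000, 0.000000, 0.000000)
  k4: at (s, t) = (-0.787500, -1.450000), (ds/dtau, dt/dtau) = (-0.125000, -1.500000); Gamma_sss = 0.000000, Gamma_sst = 0.000000, Gamma_stt = 0.000000, Gamma_tss = 0.000000, Gamma_tst = 0.000000, Gamma_ttt = 0.000000; k4 = (-0.125000, -1.500000, 0.000000, 0.000000)
  Y <- Y + (h/6)(k1 + 2k2 + 2k3 + k4): s = -0.7875, t = -1.4500, ds/dtau = -0.1250, dt/dtau = -1.5000
step 3:
  k1: at (s, t) = (-0.787500, -1.450000), (ds/dtau, dt/dtau) = (-0.125000, -1.500000); Gamma_sss = 0.000000, Gamma_sst = 0.000000, Gamma_stt = 0.000000, Gamma_tss = 0.000000, Gamma_tst = 0.000000, Gamma_ttt = 0.000000; k1 = (-0.125000, -1.500000, 0.000000, 0.000000)
  k2: at (s, t) = (-0.796875, -1.562500), (ds/dtau, dt/dtau) = (-0.125000, -1.500000); Gamma_sss = 0.000000, Gamma_sst = 0.000000, Gamma_stt = 0.000000, Gamma_tss = 0.000000, Gamma_tst = 0.000000, Gamma_ttt = 0.000000; k2 = (-0.125000, -1.500000, 0.000000, 0.000000)
  k3: at (s, t) = (-0.796875, -1.562500), (ds/dtau, dt/dtau) = (-0.125000, -1.500000); Gamma_sss = 0.000000, Gamma_sst = 0.000000, Gamma_stt = 0.000000, Gamma_tss = 0.000000, Gamma_tst = 0.000000, Gamma_ttt = 0.000000; k3 = (-0.125000, -1.500000, 0.000000, 0.000000)
  k4: at (s, t) = (-0.806250, -1.675000), (ds/dtau, dt/dtau) = (-0.125000, -1.500000); Gamma_sss = 0.000000, Gamma_sst = 0.000000, Gamma_stt = 0.000000, Gamma_tss = 0.000000, Gamma_tst = 0.000000, Gamma_ttt = 0.000000; k4 = (-0.125000, -1.500000, 0.000000, 0.000000)
  Y <- Y + (h/6)(k1 + 2k2 + 2k3 + k4): s = -0.8063, t = -1.6750, ds/dtau = -0.1250, dt/dtau = -1.5000

Answer: s = -0.8063, t = -1.6750, ds/dtau = -0.1250, dt/dtau = -1.5000


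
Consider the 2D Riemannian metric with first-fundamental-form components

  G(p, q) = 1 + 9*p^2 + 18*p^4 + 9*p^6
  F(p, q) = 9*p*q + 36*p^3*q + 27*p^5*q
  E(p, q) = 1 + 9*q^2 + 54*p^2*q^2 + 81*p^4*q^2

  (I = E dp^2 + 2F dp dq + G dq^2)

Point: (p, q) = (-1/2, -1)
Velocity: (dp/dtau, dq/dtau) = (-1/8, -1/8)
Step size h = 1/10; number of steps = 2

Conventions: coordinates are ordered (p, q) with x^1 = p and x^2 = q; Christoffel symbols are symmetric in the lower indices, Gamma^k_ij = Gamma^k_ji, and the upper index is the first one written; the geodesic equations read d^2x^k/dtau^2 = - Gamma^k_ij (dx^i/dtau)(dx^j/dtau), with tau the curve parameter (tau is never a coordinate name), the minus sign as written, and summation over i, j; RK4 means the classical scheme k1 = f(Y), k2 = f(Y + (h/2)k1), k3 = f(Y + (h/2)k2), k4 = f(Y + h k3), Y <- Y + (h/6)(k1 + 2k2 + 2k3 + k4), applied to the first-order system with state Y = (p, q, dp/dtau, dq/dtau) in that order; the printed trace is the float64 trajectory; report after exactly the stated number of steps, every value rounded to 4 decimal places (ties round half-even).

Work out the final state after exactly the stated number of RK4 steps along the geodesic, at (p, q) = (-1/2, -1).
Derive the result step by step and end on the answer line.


f(Y) = (dp/dtau, dq/dtau, -Gamma^p_ij Y'^i Y'^j, -Gamma^q_ij Y'^i Y'^j) with the Gammas evaluated at the stage position; h = 0.100000; intermediate values shown to 6 dp
step 0: p = -0.5000, q = -1.0000, dp/dtau = -0.1250, dq/dtau = -0.1250
step 1:
  k1: at (p, q) = (-0.500000, -1.000000), (dp/dtau, dq/dtau) = (-0.125000, -0.125000); Gamma_ppp = -1.472966, Gamma_ppq = -0.859230, Gamma_pqq = 0.000000, Gamma_qpp = -0.526059, Gamma_qpq = -0.306868, Gamma_qqq = 0.000000; k1 = (-0.125000, -0.125000, 0.049866, 0.017809)
  k2: at (p, q) = (-0.506250, -1.006250), (dp/dtau, dq/dtau) = (-0.122507, -0.124110); Gamma_ppp = -1.476848, Gamma_ppq = -0.854691, Gamma_pqq = 0.000000, Gamma_qpp = -0.527703, Gamma_qpq = -0.305395, Gamma_qqq = 0.000000; k2 = (-0.122507, -0.124110, 0.048154, 0.017206)
  k3: at (p, q) = (-0.506125, -1.006205), (dp/dtau, dq/dtau) = (-0.122592, -0.124140); Gamma_ppp = -1.476806, Gamma_ppq = -0.854732, Gamma_pqq = 0.000000, Gamma_qpp = -0.527641, Gamma_qpq = -0.305383, Gamma_qqq = 0.000000; k3 = (-0.122592, -0.124140, 0.048210, 0.017225)
  k4: at (p, q) = (-0.512259, -1.012414), (dp/dtau, dq/dtau) = (-0.120179, -0.123278); Gamma_ppp = -1.480396, Gamma_ppq = -0.850274, Gamma_pqq = 0.000000, Gamma_qpp = -0.529090, Gamma_qpq = -0.303886, Gamma_qqq = 0.000000; k4 = (-0.120179, -0.123278, 0.046576, 0.016646)
  Y <- Y + (h/6)(k1 + 2k2 + 2k3 + k4): p = -0.5123, q = -1.0124, dp/dtau = -0.1202, dq/dtau = -0.1233
step 2:
  k1: at (p, q) = (-0.512256, -1.012413), (dp/dtau, dq/dtau) = (-0.120180, -0.123278); Gamma_ppp = -1.480395, Gamma_ppq = -0.850275, Gamma_pqq = 0.000000, Gamma_qpp = -0.529089, Gamma_qpq = -0.303886, Gamma_qqq = 0.000000; k1 = (-0.120180, -0.123278, 0.046577, 0.016646)
  k2: at (p, q) = (-0.518265, -1.018577), (dp/dtau, dq/dtau) = (-0.117852, -0.122446); Gamma_ppp = -1.483705, Gamma_ppq = -0.845900, Gamma_pqq = 0.000000, Gamma_qpp = -0.530348, Gamma_qpq = -0.302366, Gamma_qqq = 0.000000; k2 = (-0.117852, -0.122446, 0.045021, 0.016093)
  k3: at (p, q) = (-0.518149, -1.018535), (dp/dtau, dq/dtau) = (-0.117929, -0.122473); Gamma_ppp = -1.483674, Gamma_ppq = -0.845938, Gamma_pqq = 0.000000, Gamma_qpp = -0.530296, Gamma_qpq = -0.302356, Gamma_qqq = 0.000000; k3 = (-0.117929, -0.122473, 0.045070, 0.016109)
  k4: at (p, q) = (-0.524049, -1.024660), (dp/dtau, dq/dtau) = (-0.115673, -0.121667); Gamma_ppp = -1.486731, Gamma_ppq = -0.841640, Gamma_pqq = 0.000000, Gamma_qpp = -0.531387, Gamma_qpq = -0.300819, Gamma_qqq = 0.000000; k4 = (-0.115673, -0.121667, 0.043583, 0.015577)
  Y <- Y + (h/6)(k1 + 2k2 + 2k3 + k4): p = -0.5240, q = -1.0247, dp/dtau = -0.1157, dq/dtau = -0.1217

Answer: p = -0.5240, q = -1.0247, dp/dtau = -0.1157, dq/dtau = -0.1217


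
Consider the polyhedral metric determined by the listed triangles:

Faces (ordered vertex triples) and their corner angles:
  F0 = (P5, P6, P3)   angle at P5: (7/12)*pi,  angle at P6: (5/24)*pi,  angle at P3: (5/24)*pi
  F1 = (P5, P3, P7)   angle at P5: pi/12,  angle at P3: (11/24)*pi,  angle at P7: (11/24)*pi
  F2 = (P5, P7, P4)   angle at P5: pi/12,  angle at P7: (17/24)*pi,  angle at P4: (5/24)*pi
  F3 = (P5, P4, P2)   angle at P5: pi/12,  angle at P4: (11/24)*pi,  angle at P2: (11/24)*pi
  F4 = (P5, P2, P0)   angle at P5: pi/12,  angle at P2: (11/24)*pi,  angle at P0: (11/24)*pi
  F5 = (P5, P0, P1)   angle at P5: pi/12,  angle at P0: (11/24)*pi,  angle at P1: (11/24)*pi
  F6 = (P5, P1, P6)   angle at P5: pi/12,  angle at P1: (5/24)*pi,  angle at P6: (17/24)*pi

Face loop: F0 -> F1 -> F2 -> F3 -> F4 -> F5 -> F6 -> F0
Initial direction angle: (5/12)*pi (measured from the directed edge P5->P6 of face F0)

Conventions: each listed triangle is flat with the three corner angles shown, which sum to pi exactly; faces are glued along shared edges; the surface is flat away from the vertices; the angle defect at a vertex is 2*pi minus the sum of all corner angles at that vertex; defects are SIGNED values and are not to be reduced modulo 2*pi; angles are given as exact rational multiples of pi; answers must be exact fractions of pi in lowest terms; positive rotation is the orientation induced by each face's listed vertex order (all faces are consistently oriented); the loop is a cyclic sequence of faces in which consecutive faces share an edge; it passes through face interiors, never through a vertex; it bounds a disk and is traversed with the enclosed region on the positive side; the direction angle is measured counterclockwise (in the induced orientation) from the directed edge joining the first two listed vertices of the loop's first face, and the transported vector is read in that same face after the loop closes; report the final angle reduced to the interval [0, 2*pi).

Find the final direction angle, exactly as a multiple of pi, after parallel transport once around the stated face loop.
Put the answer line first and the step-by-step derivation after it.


Answer: final direction angle = (4/3)*pi

enclosed vertex P5: corner angles sum to (13/12)*pi, defect = 2*pi - (13/12)*pi = (11/12)*pi
by Gauss-Bonnet the loop rotates the vector by the enclosed defect sum (positive orientation, mod 2*pi)
final angle = (5/12)*pi + (11/12)*pi = (4/3)*pi (mod 2*pi)


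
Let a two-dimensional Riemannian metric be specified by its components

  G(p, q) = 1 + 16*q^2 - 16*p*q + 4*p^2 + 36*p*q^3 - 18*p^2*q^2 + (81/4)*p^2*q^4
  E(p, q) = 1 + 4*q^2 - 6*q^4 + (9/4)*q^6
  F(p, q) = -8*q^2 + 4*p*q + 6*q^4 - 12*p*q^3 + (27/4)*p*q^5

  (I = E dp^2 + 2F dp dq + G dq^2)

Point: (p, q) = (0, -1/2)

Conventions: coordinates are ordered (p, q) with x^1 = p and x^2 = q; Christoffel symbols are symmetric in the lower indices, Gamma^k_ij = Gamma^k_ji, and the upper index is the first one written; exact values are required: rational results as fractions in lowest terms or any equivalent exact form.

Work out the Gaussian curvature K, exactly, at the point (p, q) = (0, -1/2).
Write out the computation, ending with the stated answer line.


E = 425/256, F = -13/8, G = 5, EG - F^2 = 1449/256 at the point
E_p = 0, E_q = -91/64, F_p = -91/128, F_q = 5, G_p = 7/2, G_q = -16
E_qq = -185/32, F_pq = -185/64, G_pp = 49/32
By Brioschi, K is (det M1 - det M2) divided by (EG - F^2) squared.
M1 = [[-E_qq/2 + F_pq - G_pp/2, E_p/2, F_p - E_q/2], [F_q - G_p/2, E, F], [G_q/2, F, G]] = [[-49/64, 0, 0], [13/4, 425/256, -13/8], [-8, -13/8, 5]]; det M1 = -71001/16384
M2 = [[0, E_q/2, G_p/2], [E_q/2, E, F], [G_p/2, F, G]] = [[0, -91/128, 7/4], [-91/128, 425/256, -13/8], [7/4, -13/8, 5]]; det M2 = -58457/16384
det M1 - det M2 = -49/64; K = -49/64 / (1449/256)^2 = -1024/42849

Answer: K = -1024/42849


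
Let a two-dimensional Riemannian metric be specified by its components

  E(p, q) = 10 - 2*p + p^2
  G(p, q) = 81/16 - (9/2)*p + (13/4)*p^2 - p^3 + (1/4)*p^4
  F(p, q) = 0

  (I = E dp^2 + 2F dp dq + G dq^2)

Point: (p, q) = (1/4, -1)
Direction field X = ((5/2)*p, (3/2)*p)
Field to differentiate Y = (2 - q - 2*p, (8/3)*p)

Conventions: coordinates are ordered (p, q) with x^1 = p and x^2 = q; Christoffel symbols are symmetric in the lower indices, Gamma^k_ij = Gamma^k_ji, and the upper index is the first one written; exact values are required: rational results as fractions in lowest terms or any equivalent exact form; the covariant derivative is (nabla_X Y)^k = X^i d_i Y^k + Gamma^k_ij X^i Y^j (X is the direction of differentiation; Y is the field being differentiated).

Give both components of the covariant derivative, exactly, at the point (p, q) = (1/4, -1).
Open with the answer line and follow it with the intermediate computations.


Answer: (nabla_X Y)^p = -929/544, (nabla_X Y)^q = 7/6

E = 153/16, F = 0, G = 4225/1024 at the point
E_p = -3/2, E_q = 0, F_p = 0, F_q = 0, G_p = -195/64, G_q = 0
EG - F^2 = 646425/16384;  g^inv = (16384/646425) * [[4225/1024, 0], [0, 153/16]]
first-kind symbols [ij,l] = (1/2)(d_i g_jl + d_j g_il - d_l g_ij): [pp,p] = E_p/2 = -3/4, [pp,q] = F_p - E_q/2 = 0, [pq,p] = E_q/2 = 0, [pq,q] = G_p/2 = -195/128, [qq,p] = F_q - G_p/2 = 195/128, [qq,q] = G_q/2 = 0
Gamma^p_ij = (G*[ij,p] - F*[ij,q])/(EG - F^2), Gamma^q_ij = (E*[ij,q] - F*[ij,p])/(EG - F^2)
Gamma_ppp = -4/51, Gamma_ppq = 0, Gamma_pqq = 65/408, Gamma_qpp = 0, Gamma_qpq = -24/65, Gamma_qqq = 0
X = (5/8, 3/8), Y = (5/2, 2/3) at the point


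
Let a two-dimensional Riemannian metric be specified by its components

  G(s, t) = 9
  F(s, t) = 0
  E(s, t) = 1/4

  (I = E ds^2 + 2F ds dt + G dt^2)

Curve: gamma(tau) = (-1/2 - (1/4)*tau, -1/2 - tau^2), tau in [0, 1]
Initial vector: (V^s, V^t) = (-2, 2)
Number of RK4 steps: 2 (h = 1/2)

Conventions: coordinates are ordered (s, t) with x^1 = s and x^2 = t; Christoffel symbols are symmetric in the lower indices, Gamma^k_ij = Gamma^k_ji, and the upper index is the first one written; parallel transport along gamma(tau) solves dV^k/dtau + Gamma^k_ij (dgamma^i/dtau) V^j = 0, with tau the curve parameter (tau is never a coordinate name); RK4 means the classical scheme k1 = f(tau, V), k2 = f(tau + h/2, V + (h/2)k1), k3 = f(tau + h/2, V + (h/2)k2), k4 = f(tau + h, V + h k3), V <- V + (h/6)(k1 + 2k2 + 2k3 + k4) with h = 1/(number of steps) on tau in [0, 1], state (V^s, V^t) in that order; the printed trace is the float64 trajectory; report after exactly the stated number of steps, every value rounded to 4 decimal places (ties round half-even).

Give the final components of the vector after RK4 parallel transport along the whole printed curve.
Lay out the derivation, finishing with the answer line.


gamma'(tau) = (-1/4, -2*tau); f(tau, V)^k = -Gamma^k_ij(gamma(tau)) gamma'^i(tau) V^j; h = 1/2; intermediate values shown to 6 dp
curve data and Christoffel symbols at the stage parameters:
  tau = 0.000000: gamma = (-0.500000, -0.500000), gamma' = (-0.250000, 0.000000); Gamma_sss = 0.000000, Gamma_sst = 0.000000, Gamma_stt = 0.000000, Gamma_tss = 0.000000, Gamma_tst = 0.000000, Gamma_ttt = 0.000000
  tau = 0.250000: gamma = (-0.562500, -0.562500), gamma' = (-0.250000, -0.500000); Gamma_sss = 0.000000, Gamma_sst = 0.000000, Gamma_stt = 0.000000, Gamma_tss = 0.000000, Gamma_tst = 0.000000, Gamma_ttt = 0.000000
  tau = 0.500000: gamma = (-0.625000, -0.750000), gamma' = (-0.250000, -1.000000); Gamma_sss = 0.000000, Gamma_sst = 0.000000, Gamma_stt = 0.000000, Gamma_tss = 0.000000, Gamma_tst = 0.000000, Gamma_ttt = 0.000000
  tau = 0.750000: gamma = (-0.687500, -1.062500), gamma' = (-0.250000, -1.500000); Gamma_sss = 0.000000, Gamma_sst = 0.000000, Gamma_stt = 0.000000, Gamma_tss = 0.000000, Gamma_tst = 0.000000, Gamma_ttt = 0.000000
  tau = 1.000000: gamma = (-0.750000, -1.500000), gamma' = (-0.250000, -2.000000); Gamma_sss = 0.000000, Gamma_sst = 0.000000, Gamma_stt = 0.000000, Gamma_tss = 0.000000, Gamma_tst = 0.000000, Gamma_ttt = 0.000000
step 0: V^s = -2.0000, V^t = 2.0000
step 1: k1 = (0.000000, 0.000000), k2 = (0.000000, 0.000000), k3 = (0.000000, 0.000000), k4 = (0.000000, 0.000000); V <- V + (h/6)(k1 + 2k2 + 2k3 + k4): V^s = -2.0000, V^t = 2.0000
step 2: k1 = (0.000000, 0.000000), k2 = (0.000000, 0.000000), k3 = (0.000000, 0.000000), k4 = (0.000000, 0.000000); V <- V + (h/6)(k1 + 2k2 + 2k3 + k4): V^s = -2.0000, V^t = 2.0000

Answer: V^s = -2.0000, V^t = 2.0000


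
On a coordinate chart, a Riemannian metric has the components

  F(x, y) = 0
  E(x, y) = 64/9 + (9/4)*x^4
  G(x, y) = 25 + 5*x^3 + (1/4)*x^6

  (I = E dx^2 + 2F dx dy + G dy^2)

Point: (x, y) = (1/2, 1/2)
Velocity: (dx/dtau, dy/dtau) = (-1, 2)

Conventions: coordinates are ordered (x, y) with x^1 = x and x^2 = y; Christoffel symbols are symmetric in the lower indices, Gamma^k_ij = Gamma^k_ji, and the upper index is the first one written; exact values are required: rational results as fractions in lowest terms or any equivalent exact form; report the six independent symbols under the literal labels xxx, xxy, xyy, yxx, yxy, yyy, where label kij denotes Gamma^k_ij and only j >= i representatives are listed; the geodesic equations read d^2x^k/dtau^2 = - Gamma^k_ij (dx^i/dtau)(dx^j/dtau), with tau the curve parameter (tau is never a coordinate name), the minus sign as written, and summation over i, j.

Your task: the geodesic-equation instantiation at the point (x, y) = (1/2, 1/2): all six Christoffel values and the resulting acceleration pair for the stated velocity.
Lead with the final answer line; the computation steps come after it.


Answer: Gamma_xxx = 324/4177, Gamma_xxy = 0, Gamma_xyy = -2187/8354, Gamma_yxx = 0, Gamma_yxy = 2/27, Gamma_yyy = 0; accelerations (d^2x/dtau^2, d^2y/dtau^2) = (4050/4177, 8/27)

E = 4177/576, F = 0, G = 6561/256 at the point
E_x = 9/8, E_y = 0, F_x = 0, F_y = 0, G_x = 243/64, G_y = 0
EG - F^2 = 3045033/16384;  g^inv = (16384/3045033) * [[6561/256, 0], [0, 4177/576]]
first-kind symbols [ij,l] = (1/2)(d_i g_jl + d_j g_il - d_l g_ij): [xx,x] = E_x/2 = 9/16, [xx,y] = F_x - E_y/2 = 0, [xy,x] = E_y/2 = 0, [xy,y] = G_x/2 = 243/128, [yy,x] = F_y - G_x/2 = -243/128, [yy,y] = G_y/2 = 0
Gamma^x_ij = (G*[ij,x] - F*[ij,y])/(EG - F^2), Gamma^y_ij = (E*[ij,y] - F*[ij,x])/(EG - F^2)
Gamma_xxx = 324/4177, Gamma_xxy = 0, Gamma_xyy = -2187/8354, Gamma_yxx = 0, Gamma_yxy = 2/27, Gamma_yyy = 0
d^2x/dtau^2 = -(Gamma_xxx*(-1)^2 + 2*Gamma_xxy*(-1)*(2) + Gamma_xyy*(2)^2) = 4050/4177
d^2y/dtau^2 = -(Gamma_yxx*(-1)^2 + 2*Gamma_yxy*(-1)*(2) + Gamma_yyy*(2)^2) = 8/27


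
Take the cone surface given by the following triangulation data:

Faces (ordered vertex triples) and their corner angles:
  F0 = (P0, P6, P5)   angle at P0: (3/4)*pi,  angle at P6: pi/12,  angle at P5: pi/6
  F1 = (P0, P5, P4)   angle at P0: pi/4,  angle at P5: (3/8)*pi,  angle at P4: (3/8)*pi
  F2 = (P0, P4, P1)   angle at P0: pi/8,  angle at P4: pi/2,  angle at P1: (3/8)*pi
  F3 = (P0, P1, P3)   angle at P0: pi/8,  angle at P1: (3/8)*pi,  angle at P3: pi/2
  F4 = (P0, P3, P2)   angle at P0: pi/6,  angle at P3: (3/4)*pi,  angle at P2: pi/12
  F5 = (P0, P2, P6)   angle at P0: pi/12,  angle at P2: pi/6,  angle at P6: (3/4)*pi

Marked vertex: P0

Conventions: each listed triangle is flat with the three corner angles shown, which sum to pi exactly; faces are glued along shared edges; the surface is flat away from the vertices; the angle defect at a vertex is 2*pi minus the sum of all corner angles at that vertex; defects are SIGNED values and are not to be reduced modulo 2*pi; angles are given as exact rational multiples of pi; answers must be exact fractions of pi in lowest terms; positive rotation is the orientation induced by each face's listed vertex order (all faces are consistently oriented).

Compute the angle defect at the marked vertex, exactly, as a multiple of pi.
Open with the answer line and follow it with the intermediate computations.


Answer: defect(P0) = pi/2

Sum of corner angles at P0: (3/2)*pi
defect = 2*pi - (3/2)*pi


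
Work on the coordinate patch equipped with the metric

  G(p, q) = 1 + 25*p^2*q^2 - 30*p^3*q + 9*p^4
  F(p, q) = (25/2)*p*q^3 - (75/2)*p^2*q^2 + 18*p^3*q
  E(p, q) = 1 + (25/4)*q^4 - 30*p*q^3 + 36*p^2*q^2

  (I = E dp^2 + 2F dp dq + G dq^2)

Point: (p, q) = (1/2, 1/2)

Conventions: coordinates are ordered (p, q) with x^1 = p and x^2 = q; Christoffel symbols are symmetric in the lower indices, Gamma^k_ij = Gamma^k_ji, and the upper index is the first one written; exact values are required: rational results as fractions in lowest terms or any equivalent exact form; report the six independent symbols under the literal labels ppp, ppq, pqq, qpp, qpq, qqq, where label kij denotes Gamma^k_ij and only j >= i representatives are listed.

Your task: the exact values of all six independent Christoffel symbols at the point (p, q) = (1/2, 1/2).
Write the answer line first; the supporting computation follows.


Answer: Gamma_ppp = 56/43, Gamma_ppq = 28/129, Gamma_pqq = -140/129, Gamma_qpp = -32/43, Gamma_qpq = -16/129, Gamma_qqq = 80/129

E = 113/64, F = -7/16, G = 5/4 at the point
E_p = 21/4, E_q = 7/8, F_p = -17/16, F_q = -39/16, G_p = -1/2, G_q = 5/2
EG - F^2 = 129/64;  g^inv = (64/129) * [[5/4, 7/16], [7/16, 113/64]]
first-kind symbols [ij,l] = (1/2)(d_i g_jl + d_j g_il - d_l g_ij): [pp,p] = E_p/2 = 21/8, [pp,q] = F_p - E_q/2 = -3/2, [pq,p] = E_q/2 = 7/16, [pq,q] = G_p/2 = -1/4, [qq,p] = F_q - G_p/2 = -35/16, [qq,q] = G_q/2 = 5/4
Gamma^p_ij = (G*[ij,p] - F*[ij,q])/(EG - F^2), Gamma^q_ij = (E*[ij,q] - F*[ij,p])/(EG - F^2)
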